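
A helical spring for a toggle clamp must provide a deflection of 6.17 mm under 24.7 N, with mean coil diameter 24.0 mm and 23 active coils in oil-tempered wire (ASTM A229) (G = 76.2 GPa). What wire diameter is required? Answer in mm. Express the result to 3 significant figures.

3.40 mm

Required rate k = F/δ = 24.7/6.17 = 4.0032 N/mm
d = (8D³N_a·k / G)^(1/4) = (8·24.0³·23·4.0032 / (76.2×10³))^0.25
  = (133.63)^0.25 = 3.4000 mm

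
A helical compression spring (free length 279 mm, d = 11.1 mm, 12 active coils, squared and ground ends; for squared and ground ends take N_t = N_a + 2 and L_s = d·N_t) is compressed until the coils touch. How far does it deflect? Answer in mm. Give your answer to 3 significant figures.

N_t = 14; L_s = 11.1·14 = 155.4 mm
δ_solid = L₀ − L_s = 279 − 155.4 = 123.6 mm

124 mm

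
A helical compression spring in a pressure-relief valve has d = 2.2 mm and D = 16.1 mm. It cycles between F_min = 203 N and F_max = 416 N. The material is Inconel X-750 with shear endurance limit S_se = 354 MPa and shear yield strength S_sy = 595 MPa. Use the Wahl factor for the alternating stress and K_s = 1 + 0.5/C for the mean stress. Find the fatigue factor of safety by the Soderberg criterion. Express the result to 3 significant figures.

C = D/d = 16.1/2.2 = 7.3182; K_W = (4C−1)/(4C−4)+0.615/C = 1.2027; K_s = 1+0.5/C = 1.0683
F_a = (F_max−F_min)/2 = 106.5 N; F_m = (F_max+F_min)/2 = 309.5 N
τ_a = K_W·8F_aD/(πd³) = 1.2027 × 410.06 = 493.2 MPa
τ_m = K_s·8F_mD/(πd³) = 1.0683 × 1191.7 = 1273.1 MPa
Soderberg: 1/n_f = τ_a/S_se + τ_m/S_sy = 493.2/354 + 1273.1/595 = 1.39321 + 2.13966 = 3.5329
n_f = 1/3.5329 = 0.2831

0.283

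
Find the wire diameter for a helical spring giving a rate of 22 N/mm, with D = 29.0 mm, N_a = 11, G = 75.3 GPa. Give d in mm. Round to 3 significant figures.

5.00 mm

d = (8D³N_a·k / G)^(1/4) = (8·29.0³·11·22 / (75.3×10³))^0.25
  = (627.05)^0.25 = 5.0041 mm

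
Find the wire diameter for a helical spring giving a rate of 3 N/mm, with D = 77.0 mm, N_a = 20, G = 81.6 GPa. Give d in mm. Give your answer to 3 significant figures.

d = (8D³N_a·k / G)^(1/4) = (8·77.0³·20·3 / (81.6×10³))^0.25
  = (2685.5)^0.25 = 7.1987 mm

7.20 mm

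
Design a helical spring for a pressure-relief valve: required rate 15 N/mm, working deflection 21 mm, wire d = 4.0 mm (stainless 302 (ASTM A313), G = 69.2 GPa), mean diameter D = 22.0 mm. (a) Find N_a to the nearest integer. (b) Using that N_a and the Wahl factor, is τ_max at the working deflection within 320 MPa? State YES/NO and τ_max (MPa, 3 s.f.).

N_a = Gd⁴/(8D³k) = (69.2×10³)(4.0⁴)/(8·22.0³·15) = 13.86 → N_a = 14
Actual rate k = Gd⁴/(8D³·14) = 14.855 N/mm
Working load F = kδ = 14.855·21 = 311.95 N
C = 22.0/4.0 = 5.5000; K_W = (4C−1)/(4C−4)+0.615/C = 1.2785
τ_max = K_W·8FD/(πd³) = 1.2785·273.06 = 349.11 MPa
τ_max > 320 MPa → exceeds allowable

(a) 14 coils; (b) NO, τ_max = 349 MPa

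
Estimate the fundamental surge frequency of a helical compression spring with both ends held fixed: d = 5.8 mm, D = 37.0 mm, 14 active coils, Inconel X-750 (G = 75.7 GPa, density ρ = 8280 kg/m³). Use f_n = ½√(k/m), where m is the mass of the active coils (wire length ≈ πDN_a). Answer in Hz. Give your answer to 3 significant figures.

103 Hz

k = Gd⁴/(8D³N_a) = (75.7×10³)(5.8⁴)/(8·37.0³·14) = 15.1 N/mm = 15100 N/m
Wire length L = πDN_a = π·37.0·14 = 1627.3 mm
m = ρ·(πd²/4)·L = 8280 × 26.421×10⁻⁶ m² × 1.6273 m = 0.356 kg
f_n = ½√(k/m) = 0.5·√(15100/0.356) = 0.5·√(42416) = 102.98 Hz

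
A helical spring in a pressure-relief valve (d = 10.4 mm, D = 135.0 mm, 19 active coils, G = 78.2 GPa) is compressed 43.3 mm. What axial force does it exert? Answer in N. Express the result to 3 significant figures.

k = Gd⁴/(8D³N_a) = (78.2×10³)(10.4⁴)/(8·135.0³·19) = 2.4462 N/mm
F = k·δ = 2.4462 × 43.3 = 105.92 N

106 N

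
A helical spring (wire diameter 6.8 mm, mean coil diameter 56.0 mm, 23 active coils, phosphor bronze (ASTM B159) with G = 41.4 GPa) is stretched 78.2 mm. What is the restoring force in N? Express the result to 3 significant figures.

214 N

k = Gd⁴/(8D³N_a) = (41.4×10³)(6.8⁴)/(8·56.0³·23) = 2.7394 N/mm
F = k·δ = 2.7394 × 78.2 = 214.22 N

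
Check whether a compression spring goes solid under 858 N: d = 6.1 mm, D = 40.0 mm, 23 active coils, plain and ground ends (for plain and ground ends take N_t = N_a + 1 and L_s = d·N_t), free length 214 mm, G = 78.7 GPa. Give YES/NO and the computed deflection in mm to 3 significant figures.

k = Gd⁴/(8D³N_a) = (78.7×10³)(6.1⁴)/(8·40.0³·23) = 9.2533 N/mm
N_t = 24; L_s = 6.1·24 = 146.4 mm; δ_solid = L₀ − L_s = 214 − 146.4 = 67.6 mm
δ = F/k = 858/9.2533 = 92.724 mm
δ ≥ δ_solid → spring goes solid

YES, δ = 92.7 mm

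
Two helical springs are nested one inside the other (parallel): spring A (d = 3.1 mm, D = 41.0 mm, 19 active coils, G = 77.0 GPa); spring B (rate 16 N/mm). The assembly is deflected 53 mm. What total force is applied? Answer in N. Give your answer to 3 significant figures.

884 N

k_A = Gd⁴/(8D³N_a) = (77.0×10³)(3.1⁴)/(8·41.0³·19) = 0.6788 N/mm
Parallel: k_eq = 0.6788 + 16 = 16.679 N/mm
F = k_eq·δ = 16.679·53 = 883.98 N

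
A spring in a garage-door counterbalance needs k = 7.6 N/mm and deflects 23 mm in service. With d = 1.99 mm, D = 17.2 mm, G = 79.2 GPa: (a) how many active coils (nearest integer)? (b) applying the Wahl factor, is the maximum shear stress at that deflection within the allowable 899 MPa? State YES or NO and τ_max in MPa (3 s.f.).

N_a = Gd⁴/(8D³k) = (79.2×10³)(1.99⁴)/(8·17.2³·7.6) = 4.015 → N_a = 4
Actual rate k = Gd⁴/(8D³·4) = 7.6279 N/mm
Working load F = kδ = 7.6279·23 = 175.44 N
C = 17.2/1.99 = 8.6432; K_W = (4C−1)/(4C−4)+0.615/C = 1.1693
τ_max = K_W·8FD/(πd³) = 1.1693·975.08 = 1140.1 MPa
τ_max > 899 MPa → exceeds allowable

(a) 4 coils; (b) NO, τ_max = 1140 MPa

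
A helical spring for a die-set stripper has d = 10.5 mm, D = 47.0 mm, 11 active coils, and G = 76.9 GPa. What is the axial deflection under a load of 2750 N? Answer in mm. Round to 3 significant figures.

26.9 mm

k = Gd⁴/(8D³N_a) = (76.9×10³)(10.5⁴)/(8·47.0³·11) = 102.31 N/mm
δ = F/k = 2750 / 102.31 = 26.88 mm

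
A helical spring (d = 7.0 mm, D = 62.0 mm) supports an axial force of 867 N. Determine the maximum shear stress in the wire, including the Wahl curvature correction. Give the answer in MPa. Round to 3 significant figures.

465 MPa

Spring index C = D/d = 62.0/7.0 = 8.8571
K_W = (4C−1)/(4C−4) + 0.615/C = 34.429/31.429 + 0.0694 = 1.1649
τ₀ = 8FD/(πd³) = 8·867·62.0/(π·7.0³) = 430032/1077.6 = 399.08 MPa
τ_max = K·τ₀ = 1.1649 × 399.08 = 464.88 MPa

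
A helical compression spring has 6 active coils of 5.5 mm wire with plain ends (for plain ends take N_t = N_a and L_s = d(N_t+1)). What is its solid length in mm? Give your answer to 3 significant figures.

38.5 mm

plain ends: N_t = N_a = 6
L_s = d·(N_t+1) = 5.5 × 7 = 38.5 mm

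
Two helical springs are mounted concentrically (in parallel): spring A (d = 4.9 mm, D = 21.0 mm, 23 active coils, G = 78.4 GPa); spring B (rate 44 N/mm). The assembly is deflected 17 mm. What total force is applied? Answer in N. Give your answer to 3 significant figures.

k_A = Gd⁴/(8D³N_a) = (78.4×10³)(4.9⁴)/(8·21.0³·23) = 26.523 N/mm
Parallel: k_eq = 26.523 + 44 = 70.523 N/mm
F = k_eq·δ = 70.523·17 = 1198.9 N

1200 N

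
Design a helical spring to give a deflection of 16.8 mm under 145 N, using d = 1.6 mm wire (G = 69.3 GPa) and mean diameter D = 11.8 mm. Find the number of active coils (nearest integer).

4

Required rate k = F/δ = 145/16.8 = 8.631 N/mm
N_a = Gd⁴/(8D³k) = (69.3×10³ × 1.6⁴)/(8 × 11.8³ × 8.631)
    = 454164 / 113447 = 4.003 → 4 coils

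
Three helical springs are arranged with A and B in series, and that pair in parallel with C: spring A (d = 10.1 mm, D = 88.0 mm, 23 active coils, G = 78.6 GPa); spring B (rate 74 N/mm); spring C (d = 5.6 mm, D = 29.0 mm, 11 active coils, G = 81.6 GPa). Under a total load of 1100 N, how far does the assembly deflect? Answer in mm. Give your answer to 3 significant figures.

25.4 mm

k_A = Gd⁴/(8D³N_a) = (78.6×10³)(10.1⁴)/(8·88.0³·23) = 6.5229 N/mm
k_C = Gd⁴/(8D³N_a) = (81.6×10³)(5.6⁴)/(8·29.0³·11) = 37.391 N/mm
Springs A,B series: k_AB = 1/(1/6.5229+1/74) = 5.9945 N/mm; parallel with C: k_eq = 5.9945+37.391 = 43.385 N/mm
δ = F/k_eq = 1100/43.385 = 25.354 mm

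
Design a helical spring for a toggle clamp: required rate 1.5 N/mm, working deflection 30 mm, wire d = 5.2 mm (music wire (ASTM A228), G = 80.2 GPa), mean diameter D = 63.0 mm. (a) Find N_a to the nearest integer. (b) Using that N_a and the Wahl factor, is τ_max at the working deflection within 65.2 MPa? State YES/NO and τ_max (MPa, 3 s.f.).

(a) 20 coils; (b) YES, τ_max = 56.1 MPa

N_a = Gd⁴/(8D³k) = (80.2×10³)(5.2⁴)/(8·63.0³·1.5) = 19.54 → N_a = 20
Actual rate k = Gd⁴/(8D³·20) = 1.4657 N/mm
Working load F = kδ = 1.4657·30 = 43.971 N
C = 63.0/5.2 = 12.1154; K_W = (4C−1)/(4C−4)+0.615/C = 1.1182
τ_max = K_W·8FD/(πd³) = 1.1182·50.169 = 56.101 MPa
τ_max ≤ 65.2 MPa → acceptable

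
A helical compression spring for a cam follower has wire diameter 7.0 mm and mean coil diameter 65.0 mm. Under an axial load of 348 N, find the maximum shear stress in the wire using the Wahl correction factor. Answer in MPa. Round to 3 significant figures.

Spring index C = D/d = 65.0/7.0 = 9.2857
K_W = (4C−1)/(4C−4) + 0.615/C = 36.143/33.143 + 0.0662 = 1.1567
τ₀ = 8FD/(πd³) = 8·348·65.0/(π·7.0³) = 180960/1077.6 = 167.93 MPa
τ_max = K·τ₀ = 1.1567 × 167.93 = 194.26 MPa

194 MPa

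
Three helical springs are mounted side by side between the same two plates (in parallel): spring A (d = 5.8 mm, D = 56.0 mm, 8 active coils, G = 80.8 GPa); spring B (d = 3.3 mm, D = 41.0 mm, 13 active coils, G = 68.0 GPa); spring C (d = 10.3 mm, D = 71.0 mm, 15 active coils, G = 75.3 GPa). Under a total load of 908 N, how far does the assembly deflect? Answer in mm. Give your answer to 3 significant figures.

31.3 mm

k_A = Gd⁴/(8D³N_a) = (80.8×10³)(5.8⁴)/(8·56.0³·8) = 8.1354 N/mm
k_B = Gd⁴/(8D³N_a) = (68.0×10³)(3.3⁴)/(8·41.0³·13) = 1.1251 N/mm
k_C = Gd⁴/(8D³N_a) = (75.3×10³)(10.3⁴)/(8·71.0³·15) = 19.733 N/mm
Parallel: k_eq = 8.1354 + 1.1251 + 19.733 = 28.993 N/mm
δ = F/k_eq = 908/28.993 = 31.318 mm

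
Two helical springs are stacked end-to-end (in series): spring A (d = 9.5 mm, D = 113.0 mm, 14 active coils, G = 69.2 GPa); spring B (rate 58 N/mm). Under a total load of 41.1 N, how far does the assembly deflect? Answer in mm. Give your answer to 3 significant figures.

k_A = Gd⁴/(8D³N_a) = (69.2×10³)(9.5⁴)/(8·113.0³·14) = 3.4878 N/mm
Series: 1/k_eq = 1/3.4878 + 1/58 = 0.30396; k_eq = 3.2899 N/mm
δ = F/k_eq = 41.1/3.2899 = 12.493 mm

12.5 mm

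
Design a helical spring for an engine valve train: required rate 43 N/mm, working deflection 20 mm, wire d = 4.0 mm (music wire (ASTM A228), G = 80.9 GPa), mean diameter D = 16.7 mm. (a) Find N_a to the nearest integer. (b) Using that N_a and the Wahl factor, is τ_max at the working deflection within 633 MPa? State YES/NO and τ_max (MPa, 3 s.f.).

N_a = Gd⁴/(8D³k) = (80.9×10³)(4.0⁴)/(8·16.7³·43) = 12.93 → N_a = 13
Actual rate k = Gd⁴/(8D³·13) = 42.757 N/mm
Working load F = kδ = 42.757·20 = 855.14 N
C = 16.7/4.0 = 4.1750; K_W = (4C−1)/(4C−4)+0.615/C = 1.3835
τ_max = K_W·8FD/(πd³) = 1.3835·568.21 = 786.14 MPa
τ_max > 633 MPa → exceeds allowable

(a) 13 coils; (b) NO, τ_max = 786 MPa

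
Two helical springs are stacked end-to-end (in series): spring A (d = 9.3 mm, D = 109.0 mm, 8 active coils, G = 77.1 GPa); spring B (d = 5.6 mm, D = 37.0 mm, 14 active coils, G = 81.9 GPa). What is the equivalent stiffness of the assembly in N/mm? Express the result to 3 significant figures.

k_A = Gd⁴/(8D³N_a) = (77.1×10³)(9.3⁴)/(8·109.0³·8) = 6.9587 N/mm
k_B = Gd⁴/(8D³N_a) = (81.9×10³)(5.6⁴)/(8·37.0³·14) = 14.198 N/mm
Series: 1/k_eq = 1/6.9587 + 1/14.198 = 0.21414; k_eq = 4.6698 N/mm

4.67 N/mm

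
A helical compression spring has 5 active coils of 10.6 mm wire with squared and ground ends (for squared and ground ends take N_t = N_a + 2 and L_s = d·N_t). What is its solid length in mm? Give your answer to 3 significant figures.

74.2 mm

squared and ground ends: N_t = N_a + 2 = 5 + 2 = 7
L_s = d·N_t = 10.6 × 7 = 74.2 mm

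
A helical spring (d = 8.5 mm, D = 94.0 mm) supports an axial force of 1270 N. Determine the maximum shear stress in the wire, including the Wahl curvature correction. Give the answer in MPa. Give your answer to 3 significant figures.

Spring index C = D/d = 94.0/8.5 = 11.0588
K_W = (4C−1)/(4C−4) + 0.615/C = 43.235/40.235 + 0.0556 = 1.1302
τ₀ = 8FD/(πd³) = 8·1270·94.0/(π·8.5³) = 955040/1929.3 = 495.01 MPa
τ_max = K·τ₀ = 1.1302 × 495.01 = 559.45 MPa

559 MPa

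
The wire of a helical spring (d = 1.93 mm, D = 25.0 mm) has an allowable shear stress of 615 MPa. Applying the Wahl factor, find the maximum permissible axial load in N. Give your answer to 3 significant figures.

C = D/d = 25.0/1.93 = 12.9534
K_W = (4C−1)/(4C−4) + 0.615/C = 50.813/47.813 + 0.0475 = 1.1102
τ_max = K·8FD/(πd³) → F_max = τ_allow·πd³/(8DK)
F_max = 615·π·1.93³/(8·25.0·1.1102) = 13890/222.04 = 62.554 N

62.6 N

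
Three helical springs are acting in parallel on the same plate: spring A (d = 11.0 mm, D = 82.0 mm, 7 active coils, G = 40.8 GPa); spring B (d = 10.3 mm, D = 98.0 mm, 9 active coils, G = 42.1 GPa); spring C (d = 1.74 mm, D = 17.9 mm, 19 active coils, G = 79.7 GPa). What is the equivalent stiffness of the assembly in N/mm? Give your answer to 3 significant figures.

27.2 N/mm

k_A = Gd⁴/(8D³N_a) = (40.8×10³)(11.0⁴)/(8·82.0³·7) = 19.346 N/mm
k_B = Gd⁴/(8D³N_a) = (42.1×10³)(10.3⁴)/(8·98.0³·9) = 6.9923 N/mm
k_C = Gd⁴/(8D³N_a) = (79.7×10³)(1.74⁴)/(8·17.9³·19) = 0.83802 N/mm
Parallel: k_eq = 19.346 + 6.9923 + 0.83802 = 27.177 N/mm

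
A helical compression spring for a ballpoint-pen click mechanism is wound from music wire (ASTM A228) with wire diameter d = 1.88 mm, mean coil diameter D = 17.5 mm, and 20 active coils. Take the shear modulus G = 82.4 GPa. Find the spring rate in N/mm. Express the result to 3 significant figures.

1.20 N/mm

k = Gd⁴/(8D³N_a) = (82.4×10³ × 1.88⁴) / (8 × 17.5³ × 20)
  = 1.02934e+06 / 857500 = 1.2004 N/mm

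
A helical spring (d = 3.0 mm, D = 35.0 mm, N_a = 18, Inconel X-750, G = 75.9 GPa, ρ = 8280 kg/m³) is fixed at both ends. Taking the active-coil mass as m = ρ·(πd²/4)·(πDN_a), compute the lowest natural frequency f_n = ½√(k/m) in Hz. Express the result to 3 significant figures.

k = Gd⁴/(8D³N_a) = (75.9×10³)(3.0⁴)/(8·35.0³·18) = 0.99577 N/mm = 995.77 N/m
Wire length L = πDN_a = π·35.0·18 = 1979.2 mm
m = ρ·(πd²/4)·L = 8280 × 7.0686×10⁻⁶ m² × 1.9792 m = 0.11584 kg
f_n = ½√(k/m) = 0.5·√(995.77/0.11584) = 0.5·√(8596.2) = 46.358 Hz

46.4 Hz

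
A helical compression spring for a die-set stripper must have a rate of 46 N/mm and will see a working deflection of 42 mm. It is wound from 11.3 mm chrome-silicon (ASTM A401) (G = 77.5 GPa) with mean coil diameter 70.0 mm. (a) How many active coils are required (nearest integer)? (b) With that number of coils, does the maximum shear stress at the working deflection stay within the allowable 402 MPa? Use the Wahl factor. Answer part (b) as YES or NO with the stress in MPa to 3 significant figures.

N_a = Gd⁴/(8D³k) = (77.5×10³)(11.3⁴)/(8·70.0³·46) = 10.01 → N_a = 10
Actual rate k = Gd⁴/(8D³·10) = 46.05 N/mm
Working load F = kδ = 46.05·42 = 1934.1 N
C = 70.0/11.3 = 6.1947; K_W = (4C−1)/(4C−4)+0.615/C = 1.2437
τ_max = K_W·8FD/(πd³) = 1.2437·238.94 = 297.16 MPa
τ_max ≤ 402 MPa → acceptable

(a) 10 coils; (b) YES, τ_max = 297 MPa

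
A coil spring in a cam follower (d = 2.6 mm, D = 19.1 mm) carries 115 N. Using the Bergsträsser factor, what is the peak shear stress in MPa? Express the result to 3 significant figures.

Spring index C = D/d = 19.1/2.6 = 7.3462
K_B = (4C+2)/(4C−3) = 31.385/26.385 = 1.1895
τ₀ = 8FD/(πd³) = 8·115·19.1/(π·2.6³) = 17572/55.217 = 318.24 MPa
τ_max = K·τ₀ = 1.1895 × 318.24 = 378.54 MPa

379 MPa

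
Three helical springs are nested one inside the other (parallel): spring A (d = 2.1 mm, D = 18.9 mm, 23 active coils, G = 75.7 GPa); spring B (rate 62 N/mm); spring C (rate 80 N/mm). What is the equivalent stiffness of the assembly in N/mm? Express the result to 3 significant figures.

k_A = Gd⁴/(8D³N_a) = (75.7×10³)(2.1⁴)/(8·18.9³·23) = 1.1851 N/mm
Parallel: k_eq = 1.1851 + 62 + 80 = 143.19 N/mm

143 N/mm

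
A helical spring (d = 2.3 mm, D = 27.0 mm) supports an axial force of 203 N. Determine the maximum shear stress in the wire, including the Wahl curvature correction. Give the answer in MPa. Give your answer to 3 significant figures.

Spring index C = D/d = 27.0/2.3 = 11.7391
K_W = (4C−1)/(4C−4) + 0.615/C = 45.957/42.957 + 0.0524 = 1.1222
τ₀ = 8FD/(πd³) = 8·203·27.0/(π·2.3³) = 43848/38.224 = 1147.1 MPa
τ_max = K·τ₀ = 1.1222 × 1147.1 = 1287.4 MPa

1290 MPa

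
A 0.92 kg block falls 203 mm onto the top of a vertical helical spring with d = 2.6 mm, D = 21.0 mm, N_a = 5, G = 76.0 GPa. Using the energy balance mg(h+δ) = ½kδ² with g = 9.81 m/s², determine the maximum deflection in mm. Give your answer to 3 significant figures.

k = Gd⁴/(8D³N_a) = (76.0×10³)(2.6⁴)/(8·21.0³·5) = 9.3754 N/mm
W = mg = 0.92 × 9.81 = 9.0252 N
½kδ² − Wδ − Wh = 0 → δ = (W + √(W² + 2kWh))/k
δ = (9.0252 + √(81.454 + 34353.6))/9.3754 = (9.0252 + 185.57)/9.3754 = 20.756 mm

20.8 mm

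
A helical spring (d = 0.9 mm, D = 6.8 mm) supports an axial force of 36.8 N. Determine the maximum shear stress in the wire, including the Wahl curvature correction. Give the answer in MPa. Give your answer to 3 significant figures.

Spring index C = D/d = 6.8/0.9 = 7.5556
K_W = (4C−1)/(4C−4) + 0.615/C = 29.222/26.222 + 0.0814 = 1.1958
τ₀ = 8FD/(πd³) = 8·36.8·6.8/(π·0.9³) = 2001.92/2.2902 = 874.12 MPa
τ_max = K·τ₀ = 1.1958 × 874.12 = 1045.3 MPa

1050 MPa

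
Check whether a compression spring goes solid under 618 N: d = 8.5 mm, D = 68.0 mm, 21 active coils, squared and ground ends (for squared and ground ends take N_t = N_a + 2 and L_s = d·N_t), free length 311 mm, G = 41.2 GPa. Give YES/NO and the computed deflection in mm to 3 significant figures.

k = Gd⁴/(8D³N_a) = (41.2×10³)(8.5⁴)/(8·68.0³·21) = 4.0713 N/mm
N_t = 23; L_s = 8.5·23 = 195.5 mm; δ_solid = L₀ − L_s = 311 − 195.5 = 115.5 mm
δ = F/k = 618/4.0713 = 151.79 mm
δ ≥ δ_solid → spring goes solid

YES, δ = 152 mm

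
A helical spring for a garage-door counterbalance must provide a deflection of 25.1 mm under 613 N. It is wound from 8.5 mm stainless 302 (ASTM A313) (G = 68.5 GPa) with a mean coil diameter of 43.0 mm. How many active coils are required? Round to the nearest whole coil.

Required rate k = F/δ = 613/25.1 = 24.422 N/mm
N_a = Gd⁴/(8D³k) = (68.5×10³ × 8.5⁴)/(8 × 43.0³ × 24.422)
    = 3.57574e+08 / 1.5534e+07 = 23.02 → 23 coils

23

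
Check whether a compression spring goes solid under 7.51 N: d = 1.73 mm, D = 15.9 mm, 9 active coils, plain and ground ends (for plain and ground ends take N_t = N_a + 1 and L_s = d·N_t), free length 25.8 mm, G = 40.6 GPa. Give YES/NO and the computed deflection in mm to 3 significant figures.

NO, δ = 5.98 mm

k = Gd⁴/(8D³N_a) = (40.6×10³)(1.73⁴)/(8·15.9³·9) = 1.2566 N/mm
N_t = 10; L_s = 1.73·10 = 17.3 mm; δ_solid = L₀ − L_s = 25.8 − 17.3 = 8.5 mm
δ = F/k = 7.51/1.2566 = 5.9766 mm
δ < δ_solid → spring does not go solid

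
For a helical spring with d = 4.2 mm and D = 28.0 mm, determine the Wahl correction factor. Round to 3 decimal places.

1.225

C = D/d = 28.0/4.2 = 6.6667
K_W = (4C−1)/(4C−4) + 0.615/C = 25.667/22.667 + 0.0923 = 1.2246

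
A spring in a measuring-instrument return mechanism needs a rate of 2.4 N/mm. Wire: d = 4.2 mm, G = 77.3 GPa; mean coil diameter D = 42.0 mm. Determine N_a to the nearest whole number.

17

N_a = Gd⁴/(8D³k) = (77.3×10³ × 4.2⁴)/(8 × 42.0³ × 2.4)
    = 2.40534e+07 / 1.42249e+06 = 16.91 → 17 coils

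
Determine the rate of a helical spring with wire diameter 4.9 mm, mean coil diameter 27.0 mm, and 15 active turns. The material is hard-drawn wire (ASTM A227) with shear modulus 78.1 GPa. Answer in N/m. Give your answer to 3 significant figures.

19100 N/m

k = Gd⁴/(8D³N_a) = (78.1×10³ × 4.9⁴) / (8 × 27.0³ × 15)
  = 4.50231e+07 / 2.36196e+06 = 19.062 N/mm = 19062 N/m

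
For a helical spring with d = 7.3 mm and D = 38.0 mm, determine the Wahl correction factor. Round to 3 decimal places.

C = D/d = 38.0/7.3 = 5.2055
K_W = (4C−1)/(4C−4) + 0.615/C = 19.822/16.822 + 0.1181 = 1.2965

1.296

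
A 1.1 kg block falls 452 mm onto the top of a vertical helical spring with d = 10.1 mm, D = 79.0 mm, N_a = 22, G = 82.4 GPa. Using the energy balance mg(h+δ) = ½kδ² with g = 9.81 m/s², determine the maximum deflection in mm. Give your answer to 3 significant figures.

32.5 mm

k = Gd⁴/(8D³N_a) = (82.4×10³)(10.1⁴)/(8·79.0³·22) = 9.8814 N/mm
W = mg = 1.1 × 9.81 = 10.791 N
½kδ² − Wδ − Wh = 0 → δ = (W + √(W² + 2kWh))/k
δ = (10.791 + √(116.45 + 96393.8))/9.8814 = (10.791 + 310.66)/9.8814 = 32.531 mm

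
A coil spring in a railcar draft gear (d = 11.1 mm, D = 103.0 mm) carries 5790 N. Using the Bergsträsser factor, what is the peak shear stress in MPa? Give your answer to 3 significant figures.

Spring index C = D/d = 103.0/11.1 = 9.2793
K_B = (4C+2)/(4C−3) = 39.117/34.117 = 1.1466
τ₀ = 8FD/(πd³) = 8·5790·103.0/(π·11.1³) = 4.77096e+06/4296.5 = 1110.4 MPa
τ_max = K·τ₀ = 1.1466 × 1110.4 = 1273.2 MPa

1270 MPa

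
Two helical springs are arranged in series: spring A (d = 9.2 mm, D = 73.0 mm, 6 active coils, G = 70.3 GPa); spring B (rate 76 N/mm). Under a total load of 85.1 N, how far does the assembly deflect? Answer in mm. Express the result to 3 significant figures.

k_A = Gd⁴/(8D³N_a) = (70.3×10³)(9.2⁴)/(8·73.0³·6) = 26.971 N/mm
Series: 1/k_eq = 1/26.971 + 1/76 = 0.050235; k_eq = 19.907 N/mm
δ = F/k_eq = 85.1/19.907 = 4.275 mm

4.27 mm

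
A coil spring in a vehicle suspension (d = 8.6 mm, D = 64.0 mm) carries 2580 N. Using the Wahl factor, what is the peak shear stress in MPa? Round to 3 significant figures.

793 MPa

Spring index C = D/d = 64.0/8.6 = 7.4419
K_W = (4C−1)/(4C−4) + 0.615/C = 28.767/25.767 + 0.0826 = 1.1991
τ₀ = 8FD/(πd³) = 8·2580·64.0/(π·8.6³) = 1.32096e+06/1998.2 = 661.07 MPa
τ_max = K·τ₀ = 1.1991 × 661.07 = 792.66 MPa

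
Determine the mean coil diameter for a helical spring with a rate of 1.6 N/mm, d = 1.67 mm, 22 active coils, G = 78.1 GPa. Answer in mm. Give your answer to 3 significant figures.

D = (Gd⁴/(8N_a·k))^(1/3) = (78.1×10³·1.67⁴/(8·22·1.6))^(1/3)
  = (2157.17)^(1/3) = 12.9210 mm

12.9 mm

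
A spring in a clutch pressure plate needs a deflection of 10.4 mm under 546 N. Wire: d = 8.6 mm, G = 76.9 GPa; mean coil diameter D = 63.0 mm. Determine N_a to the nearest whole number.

4

Required rate k = F/δ = 546/10.4 = 52.5 N/mm
N_a = Gd⁴/(8D³k) = (76.9×10³ × 8.6⁴)/(8 × 63.0³ × 52.5)
    = 4.20649e+08 / 1.0502e+08 = 4.005 → 4 coils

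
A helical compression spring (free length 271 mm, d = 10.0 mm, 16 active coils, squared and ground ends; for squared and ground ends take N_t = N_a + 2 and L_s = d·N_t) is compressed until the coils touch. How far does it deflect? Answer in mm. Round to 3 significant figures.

N_t = 18; L_s = 10.0·18 = 180 mm
δ_solid = L₀ − L_s = 271 − 180 = 91 mm

91.0 mm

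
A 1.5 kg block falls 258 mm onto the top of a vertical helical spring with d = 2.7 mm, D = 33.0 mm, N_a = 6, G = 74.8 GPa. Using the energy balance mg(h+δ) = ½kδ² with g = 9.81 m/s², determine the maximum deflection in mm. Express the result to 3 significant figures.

64.1 mm

k = Gd⁴/(8D³N_a) = (74.8×10³)(2.7⁴)/(8·33.0³·6) = 2.3045 N/mm
W = mg = 1.5 × 9.81 = 14.715 N
½kδ² − Wδ − Wh = 0 → δ = (W + √(W² + 2kWh))/k
δ = (14.715 + √(216.53 + 17497.8))/2.3045 = (14.715 + 133.1)/2.3045 = 64.14 mm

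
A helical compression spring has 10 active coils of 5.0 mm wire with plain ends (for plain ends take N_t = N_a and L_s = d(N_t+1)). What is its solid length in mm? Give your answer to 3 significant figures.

55.0 mm

plain ends: N_t = N_a = 10
L_s = d·(N_t+1) = 5.0 × 11 = 55 mm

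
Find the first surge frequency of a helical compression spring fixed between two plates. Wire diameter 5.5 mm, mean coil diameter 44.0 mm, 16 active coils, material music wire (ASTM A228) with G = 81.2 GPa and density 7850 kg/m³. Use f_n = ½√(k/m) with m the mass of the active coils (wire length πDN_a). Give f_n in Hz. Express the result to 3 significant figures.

64.3 Hz

k = Gd⁴/(8D³N_a) = (81.2×10³)(5.5⁴)/(8·44.0³·16) = 6.8146 N/mm = 6814.6 N/m
Wire length L = πDN_a = π·44.0·16 = 2211.7 mm
m = ρ·(πd²/4)·L = 7850 × 23.758×10⁻⁶ m² × 2.2117 m = 0.41248 kg
f_n = ½√(k/m) = 0.5·√(6814.6/0.41248) = 0.5·√(16521) = 64.267 Hz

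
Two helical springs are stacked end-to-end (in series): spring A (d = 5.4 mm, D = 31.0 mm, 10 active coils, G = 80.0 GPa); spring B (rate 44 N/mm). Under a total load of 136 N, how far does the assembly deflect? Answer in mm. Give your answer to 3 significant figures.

7.86 mm

k_A = Gd⁴/(8D³N_a) = (80.0×10³)(5.4⁴)/(8·31.0³·10) = 28.542 N/mm
Series: 1/k_eq = 1/28.542 + 1/44 = 0.057763; k_eq = 17.312 N/mm
δ = F/k_eq = 136/17.312 = 7.8558 mm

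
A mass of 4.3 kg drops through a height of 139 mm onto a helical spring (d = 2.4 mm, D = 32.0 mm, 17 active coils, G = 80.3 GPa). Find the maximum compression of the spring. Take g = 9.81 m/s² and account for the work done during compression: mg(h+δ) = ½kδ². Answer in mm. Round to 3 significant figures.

227 mm

k = Gd⁴/(8D³N_a) = (80.3×10³)(2.4⁴)/(8·32.0³·17) = 0.59782 N/mm
W = mg = 4.3 × 9.81 = 42.183 N
½kδ² − Wδ − Wh = 0 → δ = (W + √(W² + 2kWh))/k
δ = (42.183 + √(1779.4 + 7010.58))/0.59782 = (42.183 + 93.755)/0.59782 = 227.39 mm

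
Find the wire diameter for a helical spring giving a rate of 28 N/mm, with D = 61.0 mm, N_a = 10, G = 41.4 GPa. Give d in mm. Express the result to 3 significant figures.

10.5 mm

d = (8D³N_a·k / G)^(1/4) = (8·61.0³·10·28 / (41.4×10³))^0.25
  = (12281)^0.25 = 10.5271 mm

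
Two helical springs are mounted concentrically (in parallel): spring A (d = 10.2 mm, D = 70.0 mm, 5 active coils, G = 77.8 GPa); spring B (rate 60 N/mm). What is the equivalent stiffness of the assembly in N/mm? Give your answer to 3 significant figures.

k_A = Gd⁴/(8D³N_a) = (77.8×10³)(10.2⁴)/(8·70.0³·5) = 61.38 N/mm
Parallel: k_eq = 61.38 + 60 = 121.38 N/mm

121 N/mm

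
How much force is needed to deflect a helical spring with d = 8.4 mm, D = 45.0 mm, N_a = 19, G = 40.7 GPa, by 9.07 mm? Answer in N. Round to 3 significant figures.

k = Gd⁴/(8D³N_a) = (40.7×10³)(8.4⁴)/(8·45.0³·19) = 14.63 N/mm
F = k·δ = 14.63 × 9.07 = 132.69 N

133 N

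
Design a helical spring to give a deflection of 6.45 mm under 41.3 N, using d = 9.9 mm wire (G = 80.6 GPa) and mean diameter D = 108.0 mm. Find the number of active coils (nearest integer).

12

Required rate k = F/δ = 41.3/6.45 = 6.4031 N/mm
N_a = Gd⁴/(8D³k) = (80.6×10³ × 9.9⁴)/(8 × 108.0³ × 6.4031)
    = 7.7424e+08 / 6.45285e+07 = 12 → 12 coils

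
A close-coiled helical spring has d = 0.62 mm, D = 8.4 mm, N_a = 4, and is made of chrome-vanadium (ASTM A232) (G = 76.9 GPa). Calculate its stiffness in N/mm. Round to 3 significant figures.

0.599 N/mm

k = Gd⁴/(8D³N_a) = (76.9×10³ × 0.62⁴) / (8 × 8.4³ × 4)
  = 11363 / 18966.5 = 0.59911 N/mm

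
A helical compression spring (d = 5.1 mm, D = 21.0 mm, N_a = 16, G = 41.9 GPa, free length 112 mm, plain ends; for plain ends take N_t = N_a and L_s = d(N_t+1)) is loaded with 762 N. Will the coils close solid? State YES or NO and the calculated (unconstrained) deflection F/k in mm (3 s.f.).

YES, δ = 31.9 mm

k = Gd⁴/(8D³N_a) = (41.9×10³)(5.1⁴)/(8·21.0³·16) = 23.913 N/mm
N_t = 16; L_s = 5.1·17 = 86.7 mm; δ_solid = L₀ − L_s = 112 − 86.7 = 25.3 mm
δ = F/k = 762/23.913 = 31.866 mm
δ ≥ δ_solid → spring goes solid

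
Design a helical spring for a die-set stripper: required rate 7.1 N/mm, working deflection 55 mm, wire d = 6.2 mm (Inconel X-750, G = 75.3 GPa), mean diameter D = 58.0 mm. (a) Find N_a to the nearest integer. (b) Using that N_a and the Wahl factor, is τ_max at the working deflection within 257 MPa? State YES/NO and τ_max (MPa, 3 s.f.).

N_a = Gd⁴/(8D³k) = (75.3×10³)(6.2⁴)/(8·58.0³·7.1) = 10.04 → N_a = 10
Actual rate k = Gd⁴/(8D³·10) = 7.1283 N/mm
Working load F = kδ = 7.1283·55 = 392.06 N
C = 58.0/6.2 = 9.3548; K_W = (4C−1)/(4C−4)+0.615/C = 1.1555
τ_max = K_W·8FD/(πd³) = 1.1555·242.96 = 280.75 MPa
τ_max > 257 MPa → exceeds allowable

(a) 10 coils; (b) NO, τ_max = 281 MPa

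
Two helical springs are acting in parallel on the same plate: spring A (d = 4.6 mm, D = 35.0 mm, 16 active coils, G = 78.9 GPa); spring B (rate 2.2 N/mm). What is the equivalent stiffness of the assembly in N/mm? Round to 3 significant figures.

8.64 N/mm

k_A = Gd⁴/(8D³N_a) = (78.9×10³)(4.6⁴)/(8·35.0³·16) = 6.4372 N/mm
Parallel: k_eq = 6.4372 + 2.2 = 8.6372 N/mm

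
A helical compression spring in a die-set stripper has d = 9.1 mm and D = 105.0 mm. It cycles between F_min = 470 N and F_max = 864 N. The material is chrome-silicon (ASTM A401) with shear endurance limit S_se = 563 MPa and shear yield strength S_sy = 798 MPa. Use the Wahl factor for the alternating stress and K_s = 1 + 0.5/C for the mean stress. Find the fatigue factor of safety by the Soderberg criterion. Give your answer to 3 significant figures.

C = D/d = 105.0/9.1 = 11.5385; K_W = (4C−1)/(4C−4)+0.615/C = 1.1245; K_s = 1+0.5/C = 1.0433
F_a = (F_max−F_min)/2 = 197 N; F_m = (F_max+F_min)/2 = 667 N
τ_a = K_W·8F_aD/(πd³) = 1.1245 × 69.899 = 78.599 MPa
τ_m = K_s·8F_mD/(πd³) = 1.0433 × 236.66 = 246.92 MPa
Soderberg: 1/n_f = τ_a/S_se + τ_m/S_sy = 78.599/563 + 246.92/798 = 0.13961 + 0.30942 = 0.44903
n_f = 1/0.44903 = 2.227

2.23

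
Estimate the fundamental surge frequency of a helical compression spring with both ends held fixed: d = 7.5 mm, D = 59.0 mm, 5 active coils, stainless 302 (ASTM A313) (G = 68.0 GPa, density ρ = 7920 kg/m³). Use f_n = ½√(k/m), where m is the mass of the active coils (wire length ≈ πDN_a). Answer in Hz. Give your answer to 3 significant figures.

142 Hz

k = Gd⁴/(8D³N_a) = (68.0×10³)(7.5⁴)/(8·59.0³·5) = 26.19 N/mm = 26190 N/m
Wire length L = πDN_a = π·59.0·5 = 926.77 mm
m = ρ·(πd²/4)·L = 7920 × 44.179×10⁻⁶ m² × 0.92677 m = 0.32427 kg
f_n = ½√(k/m) = 0.5·√(26190/0.32427) = 0.5·√(80766) = 142.1 Hz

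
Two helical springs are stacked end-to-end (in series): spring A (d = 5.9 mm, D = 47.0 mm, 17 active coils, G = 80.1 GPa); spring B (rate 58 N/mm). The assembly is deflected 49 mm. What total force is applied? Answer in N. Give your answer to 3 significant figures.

k_A = Gd⁴/(8D³N_a) = (80.1×10³)(5.9⁴)/(8·47.0³·17) = 6.874 N/mm
Series: 1/k_eq = 1/6.874 + 1/58 = 0.16272; k_eq = 6.1456 N/mm
F = k_eq·δ = 6.1456·49 = 301.14 N

301 N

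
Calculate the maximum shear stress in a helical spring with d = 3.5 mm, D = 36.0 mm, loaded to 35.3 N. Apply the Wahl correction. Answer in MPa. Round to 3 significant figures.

86.1 MPa

Spring index C = D/d = 36.0/3.5 = 10.2857
K_W = (4C−1)/(4C−4) + 0.615/C = 40.143/37.143 + 0.0598 = 1.1406
τ₀ = 8FD/(πd³) = 8·35.3·36.0/(π·3.5³) = 10166.4/134.7 = 75.477 MPa
τ_max = K·τ₀ = 1.1406 × 75.477 = 86.086 MPa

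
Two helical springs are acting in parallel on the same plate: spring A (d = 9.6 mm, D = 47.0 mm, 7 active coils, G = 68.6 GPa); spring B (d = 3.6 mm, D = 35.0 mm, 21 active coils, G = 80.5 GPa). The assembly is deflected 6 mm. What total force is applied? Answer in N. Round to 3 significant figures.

613 N

k_A = Gd⁴/(8D³N_a) = (68.6×10³)(9.6⁴)/(8·47.0³·7) = 100.21 N/mm
k_B = Gd⁴/(8D³N_a) = (80.5×10³)(3.6⁴)/(8·35.0³·21) = 1.8771 N/mm
Parallel: k_eq = 100.21 + 1.8771 = 102.09 N/mm
F = k_eq·δ = 102.09·6 = 612.55 N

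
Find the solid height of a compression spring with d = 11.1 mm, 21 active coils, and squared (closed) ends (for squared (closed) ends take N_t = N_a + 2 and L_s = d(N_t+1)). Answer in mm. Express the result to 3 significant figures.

266 mm

squared (closed) ends: N_t = N_a + 2 = 21 + 2 = 23
L_s = d·(N_t+1) = 11.1 × 24 = 266.4 mm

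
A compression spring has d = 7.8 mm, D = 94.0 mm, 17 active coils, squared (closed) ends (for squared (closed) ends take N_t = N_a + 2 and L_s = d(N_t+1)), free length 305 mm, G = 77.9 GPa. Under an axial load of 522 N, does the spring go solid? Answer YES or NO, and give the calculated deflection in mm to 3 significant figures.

k = Gd⁴/(8D³N_a) = (77.9×10³)(7.8⁴)/(8·94.0³·17) = 2.5527 N/mm
N_t = 19; L_s = 7.8·20 = 156 mm; δ_solid = L₀ − L_s = 305 − 156 = 149 mm
δ = F/k = 522/2.5527 = 204.49 mm
δ ≥ δ_solid → spring goes solid

YES, δ = 204 mm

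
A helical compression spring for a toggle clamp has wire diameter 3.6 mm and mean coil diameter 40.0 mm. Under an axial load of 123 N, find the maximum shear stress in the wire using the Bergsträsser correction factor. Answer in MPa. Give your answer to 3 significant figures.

Spring index C = D/d = 40.0/3.6 = 11.1111
K_B = (4C+2)/(4C−3) = 46.444/41.444 = 1.1206
τ₀ = 8FD/(πd³) = 8·123·40.0/(π·3.6³) = 39360/146.57 = 268.53 MPa
τ_max = K·τ₀ = 1.1206 × 268.53 = 300.93 MPa

301 MPa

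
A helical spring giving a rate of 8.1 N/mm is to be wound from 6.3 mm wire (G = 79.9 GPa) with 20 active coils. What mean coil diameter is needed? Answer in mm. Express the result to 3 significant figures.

D = (Gd⁴/(8N_a·k))^(1/3) = (79.9×10³·6.3⁴/(8·20·8.1))^(1/3)
  = (97118.9)^(1/3) = 45.9658 mm

46.0 mm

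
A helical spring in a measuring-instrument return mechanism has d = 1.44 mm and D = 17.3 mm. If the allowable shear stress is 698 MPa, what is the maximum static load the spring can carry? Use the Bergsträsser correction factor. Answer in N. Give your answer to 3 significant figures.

42.6 N

C = D/d = 17.3/1.44 = 12.0139
K_B = (4C+2)/(4C−3) = 50.056/45.056 = 1.1110
τ_max = K·8FD/(πd³) → F_max = τ_allow·πd³/(8DK)
F_max = 698·π·1.44³/(8·17.3·1.1110) = 6547.8/153.76 = 42.585 N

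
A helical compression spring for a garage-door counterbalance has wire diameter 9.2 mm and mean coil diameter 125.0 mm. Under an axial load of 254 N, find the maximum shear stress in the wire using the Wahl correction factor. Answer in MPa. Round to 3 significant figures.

Spring index C = D/d = 125.0/9.2 = 13.5870
K_W = (4C−1)/(4C−4) + 0.615/C = 53.348/50.348 + 0.0453 = 1.1048
τ₀ = 8FD/(πd³) = 8·254·125.0/(π·9.2³) = 254000/2446.3 = 103.83 MPa
τ_max = K·τ₀ = 1.1048 × 103.83 = 114.72 MPa

115 MPa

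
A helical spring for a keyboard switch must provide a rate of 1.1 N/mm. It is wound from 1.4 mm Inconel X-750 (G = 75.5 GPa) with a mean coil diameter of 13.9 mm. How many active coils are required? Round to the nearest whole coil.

N_a = Gd⁴/(8D³k) = (75.5×10³ × 1.4⁴)/(8 × 13.9³ × 1.1)
    = 290041 / 23633.4 = 12.27 → 12 coils

12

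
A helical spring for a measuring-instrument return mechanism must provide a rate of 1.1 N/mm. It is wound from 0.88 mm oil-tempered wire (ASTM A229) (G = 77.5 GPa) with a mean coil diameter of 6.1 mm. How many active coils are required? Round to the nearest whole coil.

23

N_a = Gd⁴/(8D³k) = (77.5×10³ × 0.88⁴)/(8 × 6.1³ × 1.1)
    = 46476.4 / 1997.43 = 23.27 → 23 coils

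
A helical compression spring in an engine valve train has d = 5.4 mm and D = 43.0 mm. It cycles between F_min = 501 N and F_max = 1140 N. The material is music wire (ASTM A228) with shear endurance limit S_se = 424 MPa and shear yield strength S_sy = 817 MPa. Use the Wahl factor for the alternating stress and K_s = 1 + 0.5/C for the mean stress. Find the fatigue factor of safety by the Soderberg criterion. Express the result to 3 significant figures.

0.734

C = D/d = 43.0/5.4 = 7.9630; K_W = (4C−1)/(4C−4)+0.615/C = 1.1849; K_s = 1+0.5/C = 1.0628
F_a = (F_max−F_min)/2 = 319.5 N; F_m = (F_max+F_min)/2 = 820.5 N
τ_a = K_W·8F_aD/(πd³) = 1.1849 × 222.18 = 263.27 MPa
τ_m = K_s·8F_mD/(πd³) = 1.0628 × 570.57 = 606.39 MPa
Soderberg: 1/n_f = τ_a/S_se + τ_m/S_sy = 263.27/424 + 606.39/817 = 0.62091 + 0.74222 = 1.3631
n_f = 1/1.3631 = 0.7336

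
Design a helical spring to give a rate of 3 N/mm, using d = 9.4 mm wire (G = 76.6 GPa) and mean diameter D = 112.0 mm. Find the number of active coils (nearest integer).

18

N_a = Gd⁴/(8D³k) = (76.6×10³ × 9.4⁴)/(8 × 112.0³ × 3)
    = 5.98054e+08 / 3.37183e+07 = 17.74 → 18 coils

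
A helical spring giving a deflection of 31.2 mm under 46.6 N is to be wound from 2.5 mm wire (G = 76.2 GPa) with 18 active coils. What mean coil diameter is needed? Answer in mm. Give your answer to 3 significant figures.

24.0 mm

Required rate k = F/δ = 46.6/31.2 = 1.4936 N/mm
D = (Gd⁴/(8N_a·k))^(1/3) = (76.2×10³·2.5⁴/(8·18·1.4936))^(1/3)
  = (13839.5)^(1/3) = 24.0090 mm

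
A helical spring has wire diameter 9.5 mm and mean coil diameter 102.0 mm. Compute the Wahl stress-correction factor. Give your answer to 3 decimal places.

1.134

C = D/d = 102.0/9.5 = 10.7368
K_W = (4C−1)/(4C−4) + 0.615/C = 41.947/38.947 + 0.0573 = 1.1343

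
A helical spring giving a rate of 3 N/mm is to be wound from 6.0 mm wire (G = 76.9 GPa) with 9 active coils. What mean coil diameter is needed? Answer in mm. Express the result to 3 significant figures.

77.3 mm

D = (Gd⁴/(8N_a·k))^(1/3) = (76.9×10³·6.0⁴/(8·9·3))^(1/3)
  = (461400)^(1/3) = 77.2727 mm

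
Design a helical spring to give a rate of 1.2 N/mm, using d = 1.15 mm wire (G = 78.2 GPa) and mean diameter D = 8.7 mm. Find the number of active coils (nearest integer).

22

N_a = Gd⁴/(8D³k) = (78.2×10³ × 1.15⁴)/(8 × 8.7³ × 1.2)
    = 136772 / 6321.63 = 21.64 → 22 coils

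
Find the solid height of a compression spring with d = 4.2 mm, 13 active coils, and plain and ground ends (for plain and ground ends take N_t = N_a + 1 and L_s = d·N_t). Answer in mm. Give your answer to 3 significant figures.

58.8 mm

plain and ground ends: N_t = N_a + 1 = 13 + 1 = 14
L_s = d·N_t = 4.2 × 14 = 58.8 mm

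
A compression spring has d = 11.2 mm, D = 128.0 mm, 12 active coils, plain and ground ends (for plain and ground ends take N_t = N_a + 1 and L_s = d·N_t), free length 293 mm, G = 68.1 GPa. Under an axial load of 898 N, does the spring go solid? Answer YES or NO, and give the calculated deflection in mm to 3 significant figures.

YES, δ = 169 mm

k = Gd⁴/(8D³N_a) = (68.1×10³)(11.2⁴)/(8·128.0³·12) = 5.3225 N/mm
N_t = 13; L_s = 11.2·13 = 145.6 mm; δ_solid = L₀ − L_s = 293 − 145.6 = 147.4 mm
δ = F/k = 898/5.3225 = 168.72 mm
δ ≥ δ_solid → spring goes solid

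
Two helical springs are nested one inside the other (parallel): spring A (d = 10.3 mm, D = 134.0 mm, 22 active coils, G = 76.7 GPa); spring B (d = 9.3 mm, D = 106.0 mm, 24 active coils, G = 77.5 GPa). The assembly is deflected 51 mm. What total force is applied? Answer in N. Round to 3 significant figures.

233 N

k_A = Gd⁴/(8D³N_a) = (76.7×10³)(10.3⁴)/(8·134.0³·22) = 2.0385 N/mm
k_B = Gd⁴/(8D³N_a) = (77.5×10³)(9.3⁴)/(8·106.0³·24) = 2.5352 N/mm
Parallel: k_eq = 2.0385 + 2.5352 = 4.5737 N/mm
F = k_eq·δ = 4.5737·51 = 233.26 N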